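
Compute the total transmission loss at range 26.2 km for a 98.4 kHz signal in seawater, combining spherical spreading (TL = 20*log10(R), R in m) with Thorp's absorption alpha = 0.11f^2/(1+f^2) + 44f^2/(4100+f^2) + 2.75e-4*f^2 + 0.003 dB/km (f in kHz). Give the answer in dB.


Step 1 (Thorp): alpha = 0.11*9682.56/(1+9682.56) + 44*9682.56/(4100+9682.56) + 2.75e-4*9682.56 + 0.003 = 33.6867 dB/km
Step 2: TL_spread = 20*log10(26200) = 88.37 dB
Step 3: TL_abs = alpha*R = 33.6867 * 26.2 = 882.59 dB
Step 4: TL_total = 88.37 + 882.59 = 970.96

970.96 dB


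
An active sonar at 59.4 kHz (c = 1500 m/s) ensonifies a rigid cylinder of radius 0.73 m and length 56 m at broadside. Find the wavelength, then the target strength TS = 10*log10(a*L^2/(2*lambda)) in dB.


Step 1: lambda = c/f = 1500/59400 = 0.02525 m
Step 2: TS = 10*log10(a*L^2/(2*lambda)) = 10*log10(0.73*56^2/(2*0.02525)) = 46.56

46.56 dB


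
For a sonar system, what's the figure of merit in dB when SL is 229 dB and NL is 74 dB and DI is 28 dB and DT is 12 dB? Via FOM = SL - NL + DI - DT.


FOM = SL - NL + DI - DT = 229 - 74 + 28 - 12 = 171

171 dB


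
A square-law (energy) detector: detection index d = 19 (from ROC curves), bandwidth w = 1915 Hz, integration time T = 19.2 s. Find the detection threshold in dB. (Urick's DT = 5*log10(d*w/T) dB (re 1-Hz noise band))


DT = 5*log10(d*w/T) = 5*log10(19 * 1915 / 19.2) = 5*log10(1895.05) = 16.39

16.39 dB


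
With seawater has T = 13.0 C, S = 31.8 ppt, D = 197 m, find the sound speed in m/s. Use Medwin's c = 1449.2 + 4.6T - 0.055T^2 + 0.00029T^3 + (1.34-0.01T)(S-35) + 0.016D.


c = 1449.2 + 4.6*13.0 - 0.055*13.0^2 + 0.00029*13.0^3 + (1.34 - 0.01*13.0)*(31.8 - 35) + 0.016*197 = 1499.62

1499.62 m/s


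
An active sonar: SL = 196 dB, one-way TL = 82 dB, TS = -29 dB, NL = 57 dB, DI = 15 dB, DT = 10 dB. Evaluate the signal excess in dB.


-49 dB


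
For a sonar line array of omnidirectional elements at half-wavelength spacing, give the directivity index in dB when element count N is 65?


DI = 10*log10(65) = 18.13

18.13 dB


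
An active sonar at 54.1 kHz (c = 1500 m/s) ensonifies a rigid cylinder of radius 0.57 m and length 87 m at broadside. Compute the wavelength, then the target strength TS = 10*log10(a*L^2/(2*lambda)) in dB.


Step 1: lambda = c/f = 1500/54100 = 0.02773 m
Step 2: TS = 10*log10(a*L^2/(2*lambda)) = 10*log10(0.57*87^2/(2*0.02773)) = 48.91

48.91 dB


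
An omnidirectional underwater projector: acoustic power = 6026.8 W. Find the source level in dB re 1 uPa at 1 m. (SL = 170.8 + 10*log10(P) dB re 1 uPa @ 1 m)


208.6 dB


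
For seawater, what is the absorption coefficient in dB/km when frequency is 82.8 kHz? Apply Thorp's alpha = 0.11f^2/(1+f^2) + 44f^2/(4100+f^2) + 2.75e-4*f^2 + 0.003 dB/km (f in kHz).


29.532 dB/km


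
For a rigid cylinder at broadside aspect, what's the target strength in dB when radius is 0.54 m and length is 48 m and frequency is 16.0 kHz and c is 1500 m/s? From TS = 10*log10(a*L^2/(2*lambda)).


lambda = 1500/16000 = 0.09375 m
TS = 10*log10(0.54*48^2/(2*0.09375)) = 38.22

38.22 dB


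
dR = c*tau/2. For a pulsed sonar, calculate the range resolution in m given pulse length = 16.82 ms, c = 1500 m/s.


12.615 m


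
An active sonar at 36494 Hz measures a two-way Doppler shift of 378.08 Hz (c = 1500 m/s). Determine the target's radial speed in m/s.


7.77 m/s


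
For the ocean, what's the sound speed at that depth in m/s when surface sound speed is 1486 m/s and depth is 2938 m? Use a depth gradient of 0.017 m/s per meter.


c = 1486 + 0.017 * 2938 = 1535.946

1535.946 m/s


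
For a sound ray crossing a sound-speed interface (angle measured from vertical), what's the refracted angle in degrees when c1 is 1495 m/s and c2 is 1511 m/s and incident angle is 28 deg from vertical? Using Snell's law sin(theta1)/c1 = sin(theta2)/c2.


28.33 deg


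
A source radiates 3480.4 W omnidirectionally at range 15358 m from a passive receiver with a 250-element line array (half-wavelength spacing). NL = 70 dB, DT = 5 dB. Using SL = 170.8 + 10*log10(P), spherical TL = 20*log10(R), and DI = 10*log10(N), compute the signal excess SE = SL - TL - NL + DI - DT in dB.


Step 1: SL = 170.8 + 10*log10(3480.4) = 206.22 dB
Step 2: TL = 20*log10(15358) = 83.73 dB
Step 3: DI = 10*log10(250) = 23.98 dB
Step 4: SE = SL - TL - NL + DI - DT = 206.22 - 83.73 - 70 + 23.98 - 5 = 71.47

71.47 dB


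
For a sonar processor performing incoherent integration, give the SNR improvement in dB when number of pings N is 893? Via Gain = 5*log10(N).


Gain = 5*log10(893) = 14.75

14.75 dB


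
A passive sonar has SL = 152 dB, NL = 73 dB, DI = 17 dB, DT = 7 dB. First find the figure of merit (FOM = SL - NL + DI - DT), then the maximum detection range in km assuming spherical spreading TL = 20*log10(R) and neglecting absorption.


Step 1: FOM = SL - NL + DI - DT = 152 - 73 + 17 - 7 = 89 dB
Step 2: at max range FOM = TL = 20*log10(R), so R = 10^(89/20) = 28183.83 m = 28.18 km

28.18 km


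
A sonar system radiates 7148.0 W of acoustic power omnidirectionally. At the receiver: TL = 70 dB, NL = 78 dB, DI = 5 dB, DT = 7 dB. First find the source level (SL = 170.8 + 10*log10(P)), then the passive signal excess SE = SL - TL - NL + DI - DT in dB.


Step 1: SL = 170.8 + 10*log10(7148.0) = 209.34 dB
Step 2: SE = SL - TL - NL + DI - DT = 209.34 - 70 - 78 + 5 - 7 = 59.34

59.34 dB


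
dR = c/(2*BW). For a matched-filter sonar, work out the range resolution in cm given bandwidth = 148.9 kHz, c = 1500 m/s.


dR = c/(2*BW) = 1500 / (2 * 148.9e3) = 0.005 m = 0.5 cm

0.5 cm


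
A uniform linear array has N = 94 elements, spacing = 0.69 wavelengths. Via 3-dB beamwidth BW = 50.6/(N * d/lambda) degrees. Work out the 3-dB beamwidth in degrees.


BW = 50.6 / (94 * 0.69) = 50.6 / 64.86 = 0.78

0.78 deg


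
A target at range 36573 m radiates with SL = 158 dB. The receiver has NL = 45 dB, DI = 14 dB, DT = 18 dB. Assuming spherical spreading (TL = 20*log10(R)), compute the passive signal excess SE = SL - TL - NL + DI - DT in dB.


Step 1: TL = 20*log10(36573) = 91.26 dB
Step 2: SE = 158 - 91.26 - 45 + 14 - 18 = 17.74

17.74 dB


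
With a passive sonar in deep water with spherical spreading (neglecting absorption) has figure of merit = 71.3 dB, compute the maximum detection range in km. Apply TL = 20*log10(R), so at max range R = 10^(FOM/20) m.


At max range FOM = TL, so 20*log10(R) = 71.3
R = 10^(71.3/20) = 3672.82 m = 3.67 km

3.67 km


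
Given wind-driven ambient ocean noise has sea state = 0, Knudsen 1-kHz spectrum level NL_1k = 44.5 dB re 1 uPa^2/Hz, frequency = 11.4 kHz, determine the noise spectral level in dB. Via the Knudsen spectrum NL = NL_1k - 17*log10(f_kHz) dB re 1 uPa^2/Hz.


NL = NL_1k - 17*log10(f_kHz) = 44.5 - 17*log10(11.4) = 44.5 - (17.97) = 26.53

26.53 dB


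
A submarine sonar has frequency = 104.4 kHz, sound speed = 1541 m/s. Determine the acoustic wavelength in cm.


lambda = c/f = 1541 / 104400 = 0.0148 m = 1.48 cm

1.48 cm


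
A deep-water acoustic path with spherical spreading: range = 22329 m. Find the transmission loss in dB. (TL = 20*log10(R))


86.98 dB


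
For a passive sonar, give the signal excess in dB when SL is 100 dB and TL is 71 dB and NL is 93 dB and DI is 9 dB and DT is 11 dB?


SE = SL - TL - NL + DI - DT = 100 - 71 - 93 + 9 - 11 = -66

-66 dB


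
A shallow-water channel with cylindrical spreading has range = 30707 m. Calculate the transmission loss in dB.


TL = 10*log10(30707) = 44.87

44.87 dB


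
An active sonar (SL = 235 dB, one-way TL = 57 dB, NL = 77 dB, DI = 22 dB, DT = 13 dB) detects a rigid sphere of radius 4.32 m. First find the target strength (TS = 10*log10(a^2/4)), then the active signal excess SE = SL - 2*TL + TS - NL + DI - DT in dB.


Step 1: TS = 10*log10(4.32^2/4) = 6.69 dB
Step 2: SE = SL - 2*TL + TS - NL + DI - DT = 235 - 2*57 + (6.69) - 77 + 22 - 13 = 59.69

59.69 dB


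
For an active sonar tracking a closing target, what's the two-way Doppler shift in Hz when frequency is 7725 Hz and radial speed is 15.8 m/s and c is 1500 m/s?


162.74 Hz


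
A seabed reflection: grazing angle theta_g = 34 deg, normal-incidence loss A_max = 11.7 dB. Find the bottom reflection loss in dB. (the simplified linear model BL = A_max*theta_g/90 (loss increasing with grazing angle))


BL = A_max * theta_g / 90 = 11.7 * 34 / 90 = 4.42

4.42 dB


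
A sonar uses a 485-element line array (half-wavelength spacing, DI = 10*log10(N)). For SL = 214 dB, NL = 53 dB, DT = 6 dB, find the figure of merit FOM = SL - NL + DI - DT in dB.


Step 1: DI = 10*log10(485) = 26.86 dB
Step 2: FOM = SL - NL + DI - DT = 214 - 53 + 26.86 - 6 = 181.86

181.86 dB


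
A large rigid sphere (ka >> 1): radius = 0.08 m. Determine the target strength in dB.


-27.96 dB


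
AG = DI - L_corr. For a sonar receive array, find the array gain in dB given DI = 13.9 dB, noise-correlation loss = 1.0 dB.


AG = DI - L_corr = 13.9 - 1.0 = 12.9

12.9 dB


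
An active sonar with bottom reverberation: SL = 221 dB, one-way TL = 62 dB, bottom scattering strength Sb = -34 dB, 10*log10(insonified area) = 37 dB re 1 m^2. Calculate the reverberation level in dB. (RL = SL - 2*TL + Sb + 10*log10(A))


100 dB


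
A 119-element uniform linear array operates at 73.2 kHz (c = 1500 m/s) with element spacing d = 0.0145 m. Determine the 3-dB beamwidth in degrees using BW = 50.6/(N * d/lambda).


0.6 deg


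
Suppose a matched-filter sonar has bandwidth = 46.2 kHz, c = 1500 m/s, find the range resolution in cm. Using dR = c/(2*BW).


dR = c/(2*BW) = 1500 / (2 * 46.2e3) = 0.0162 m = 1.62 cm

1.62 cm


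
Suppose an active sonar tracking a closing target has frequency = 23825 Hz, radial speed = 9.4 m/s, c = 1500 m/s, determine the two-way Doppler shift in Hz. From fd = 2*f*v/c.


fd = 2*f*v/c = 2 * 23825 * 9.4 / 1500 = 298.61

298.61 Hz


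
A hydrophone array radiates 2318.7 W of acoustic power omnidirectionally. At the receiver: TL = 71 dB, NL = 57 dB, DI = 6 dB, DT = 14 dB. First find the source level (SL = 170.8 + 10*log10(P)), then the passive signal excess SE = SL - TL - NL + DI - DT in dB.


Step 1: SL = 170.8 + 10*log10(2318.7) = 204.45 dB
Step 2: SE = SL - TL - NL + DI - DT = 204.45 - 71 - 57 + 6 - 14 = 68.45

68.45 dB


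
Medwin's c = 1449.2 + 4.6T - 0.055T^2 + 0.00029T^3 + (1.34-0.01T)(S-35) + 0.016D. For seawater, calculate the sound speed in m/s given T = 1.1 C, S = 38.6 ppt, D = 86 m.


1460.35 m/s


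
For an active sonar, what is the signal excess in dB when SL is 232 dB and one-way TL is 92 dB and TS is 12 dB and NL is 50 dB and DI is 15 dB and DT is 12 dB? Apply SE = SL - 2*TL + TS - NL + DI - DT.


SE = SL - 2*TL + TS - NL + DI - DT = 232 - 2*92 + (12) - 50 + 15 - 12 = 13

13 dB


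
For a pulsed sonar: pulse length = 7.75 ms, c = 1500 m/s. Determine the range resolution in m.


dR = c*tau/2 = 1500 * 7.75e-3 / 2 = 5.8125

5.8125 m


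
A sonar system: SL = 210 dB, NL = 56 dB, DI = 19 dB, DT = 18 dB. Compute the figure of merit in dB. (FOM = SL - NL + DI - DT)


155 dB


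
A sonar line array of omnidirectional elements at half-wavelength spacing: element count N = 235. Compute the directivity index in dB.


23.71 dB


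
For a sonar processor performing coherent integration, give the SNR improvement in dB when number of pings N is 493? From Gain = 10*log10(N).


26.93 dB


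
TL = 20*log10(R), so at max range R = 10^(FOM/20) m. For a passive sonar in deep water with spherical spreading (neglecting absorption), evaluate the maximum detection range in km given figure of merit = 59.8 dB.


At max range FOM = TL, so 20*log10(R) = 59.8
R = 10^(59.8/20) = 977.24 m = 0.98 km

0.98 km


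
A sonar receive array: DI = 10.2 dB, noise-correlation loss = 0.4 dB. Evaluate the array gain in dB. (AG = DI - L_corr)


AG = DI - L_corr = 10.2 - 0.4 = 9.8

9.8 dB


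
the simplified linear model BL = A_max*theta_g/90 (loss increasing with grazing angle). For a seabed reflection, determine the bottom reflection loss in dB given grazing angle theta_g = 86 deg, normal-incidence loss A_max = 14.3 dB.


BL = A_max * theta_g / 90 = 14.3 * 86 / 90 = 13.66

13.66 dB


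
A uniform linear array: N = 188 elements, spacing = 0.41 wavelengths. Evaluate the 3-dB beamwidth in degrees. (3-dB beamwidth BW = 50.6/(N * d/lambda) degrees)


0.66 deg


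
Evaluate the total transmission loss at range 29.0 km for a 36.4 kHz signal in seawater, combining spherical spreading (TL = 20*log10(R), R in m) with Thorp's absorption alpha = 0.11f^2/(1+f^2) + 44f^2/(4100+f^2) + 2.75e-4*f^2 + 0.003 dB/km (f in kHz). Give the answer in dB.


414.73 dB


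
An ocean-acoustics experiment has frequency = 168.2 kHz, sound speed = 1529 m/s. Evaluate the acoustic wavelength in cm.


0.91 cm


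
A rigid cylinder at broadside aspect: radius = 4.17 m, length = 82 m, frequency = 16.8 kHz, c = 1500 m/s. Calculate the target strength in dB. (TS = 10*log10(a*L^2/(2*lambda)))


51.96 dB


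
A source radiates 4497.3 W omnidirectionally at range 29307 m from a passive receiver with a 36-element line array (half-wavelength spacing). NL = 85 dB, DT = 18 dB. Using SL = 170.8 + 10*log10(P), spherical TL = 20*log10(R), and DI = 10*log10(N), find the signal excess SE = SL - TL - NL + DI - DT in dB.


Step 1: SL = 170.8 + 10*log10(4497.3) = 207.33 dB
Step 2: TL = 20*log10(29307) = 89.34 dB
Step 3: DI = 10*log10(36) = 15.56 dB
Step 4: SE = SL - TL - NL + DI - DT = 207.33 - 89.34 - 85 + 15.56 - 18 = 30.55

30.55 dB


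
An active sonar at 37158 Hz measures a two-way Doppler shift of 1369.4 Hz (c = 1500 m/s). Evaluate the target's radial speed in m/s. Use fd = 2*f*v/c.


From fd = 2*f*v/c, v = c*fd/(2*f) = 1500 * 1369.4 / (2*37158) = 27.64

27.64 m/s


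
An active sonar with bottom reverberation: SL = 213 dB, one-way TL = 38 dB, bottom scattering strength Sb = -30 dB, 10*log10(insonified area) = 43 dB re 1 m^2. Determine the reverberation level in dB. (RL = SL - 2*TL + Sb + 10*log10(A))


RL = SL - 2*TL + Sb + 10*log10(A) = 213 - 2*38 + (-30) + 43 = 150

150 dB


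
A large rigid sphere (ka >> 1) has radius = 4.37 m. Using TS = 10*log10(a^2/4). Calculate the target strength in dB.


6.79 dB


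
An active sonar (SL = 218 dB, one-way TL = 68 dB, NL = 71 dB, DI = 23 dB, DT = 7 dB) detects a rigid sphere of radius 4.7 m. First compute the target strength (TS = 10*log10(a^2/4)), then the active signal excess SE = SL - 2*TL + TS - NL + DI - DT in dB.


Step 1: TS = 10*log10(4.7^2/4) = 7.42 dB
Step 2: SE = SL - 2*TL + TS - NL + DI - DT = 218 - 2*68 + (7.42) - 71 + 23 - 7 = 34.42

34.42 dB


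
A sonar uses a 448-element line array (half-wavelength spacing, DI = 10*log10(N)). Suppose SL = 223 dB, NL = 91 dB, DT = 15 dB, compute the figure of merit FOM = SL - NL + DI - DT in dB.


Step 1: DI = 10*log10(448) = 26.51 dB
Step 2: FOM = SL - NL + DI - DT = 223 - 91 + 26.51 - 15 = 143.51

143.51 dB


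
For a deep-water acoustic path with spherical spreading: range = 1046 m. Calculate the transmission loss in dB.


TL = 20*log10(1046) = 60.39

60.39 dB


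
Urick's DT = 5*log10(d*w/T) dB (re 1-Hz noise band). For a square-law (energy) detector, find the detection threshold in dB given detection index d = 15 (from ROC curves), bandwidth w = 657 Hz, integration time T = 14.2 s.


DT = 5*log10(d*w/T) = 5*log10(15 * 657 / 14.2) = 5*log10(694.01) = 14.21

14.21 dB


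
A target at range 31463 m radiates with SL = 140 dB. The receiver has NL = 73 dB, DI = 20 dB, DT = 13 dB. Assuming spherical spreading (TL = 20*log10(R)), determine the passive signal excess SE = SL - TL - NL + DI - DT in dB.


Step 1: TL = 20*log10(31463) = 89.96 dB
Step 2: SE = 140 - 89.96 - 73 + 20 - 13 = -15.96

-15.96 dB


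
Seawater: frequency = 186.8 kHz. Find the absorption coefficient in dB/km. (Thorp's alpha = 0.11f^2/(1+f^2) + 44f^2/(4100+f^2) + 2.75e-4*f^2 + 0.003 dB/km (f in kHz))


f^2 = 34894.24
alpha = 0.11*34894.24/(1+34894.24) + 44*34894.24/(4100+34894.24) + 2.75e-4*34894.24 + 0.003 = 49.083

49.083 dB/km


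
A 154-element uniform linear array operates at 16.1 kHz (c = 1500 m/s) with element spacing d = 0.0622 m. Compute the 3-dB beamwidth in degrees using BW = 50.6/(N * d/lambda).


Step 1: lambda = 1500/16100 = 0.09317 m
Step 2: d/lambda = 0.0622/0.09317 = 0.6676
Step 3: BW = 50.6/(N * d/lambda) = 50.6/(154 * 0.6676) = 0.49

0.49 deg


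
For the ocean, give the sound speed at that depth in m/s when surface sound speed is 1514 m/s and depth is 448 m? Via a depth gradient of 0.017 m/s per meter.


c = 1514 + 0.017 * 448 = 1521.616

1521.616 m/s


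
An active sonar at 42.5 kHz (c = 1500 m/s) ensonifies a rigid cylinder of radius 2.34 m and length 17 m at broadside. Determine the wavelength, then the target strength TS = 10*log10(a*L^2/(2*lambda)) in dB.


Step 1: lambda = c/f = 1500/42500 = 0.03529 m
Step 2: TS = 10*log10(a*L^2/(2*lambda)) = 10*log10(2.34*17^2/(2*0.03529)) = 39.81

39.81 dB


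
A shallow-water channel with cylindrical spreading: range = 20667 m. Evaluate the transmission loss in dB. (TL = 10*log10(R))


TL = 10*log10(20667) = 43.15

43.15 dB


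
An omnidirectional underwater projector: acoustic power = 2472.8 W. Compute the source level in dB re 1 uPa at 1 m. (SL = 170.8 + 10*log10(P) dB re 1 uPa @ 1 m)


SL = 170.8 + 10*log10(2472.8) = 170.8 + 33.93 = 204.73

204.73 dB


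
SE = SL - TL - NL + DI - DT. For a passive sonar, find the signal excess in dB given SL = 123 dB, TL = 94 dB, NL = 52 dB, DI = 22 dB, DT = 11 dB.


SE = SL - TL - NL + DI - DT = 123 - 94 - 52 + 22 - 11 = -12

-12 dB


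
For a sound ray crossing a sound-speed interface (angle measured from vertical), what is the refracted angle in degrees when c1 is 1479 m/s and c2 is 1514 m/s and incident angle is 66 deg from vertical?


sin(theta2) = (c2/c1)*sin(theta1) = (1514/1479)*sin(66 deg) = 0.93516
theta2 = arcsin(0.93516) = 69.25

69.25 deg


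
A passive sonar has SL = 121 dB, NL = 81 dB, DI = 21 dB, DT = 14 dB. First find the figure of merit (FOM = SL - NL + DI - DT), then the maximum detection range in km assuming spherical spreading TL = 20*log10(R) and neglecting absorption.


Step 1: FOM = SL - NL + DI - DT = 121 - 81 + 21 - 14 = 47 dB
Step 2: at max range FOM = TL = 20*log10(R), so R = 10^(47/20) = 223.87 m = 0.22 km

0.22 km


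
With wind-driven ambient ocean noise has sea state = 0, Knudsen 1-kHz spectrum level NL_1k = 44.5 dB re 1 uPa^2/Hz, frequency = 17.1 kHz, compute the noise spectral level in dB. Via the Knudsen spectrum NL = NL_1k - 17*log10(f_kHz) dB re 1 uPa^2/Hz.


23.54 dB


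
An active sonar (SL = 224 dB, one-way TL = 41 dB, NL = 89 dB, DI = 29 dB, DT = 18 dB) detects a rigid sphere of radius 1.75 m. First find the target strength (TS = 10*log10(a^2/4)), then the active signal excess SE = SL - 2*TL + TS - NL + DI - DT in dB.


Step 1: TS = 10*log10(1.75^2/4) = -1.16 dB
Step 2: SE = SL - 2*TL + TS - NL + DI - DT = 224 - 2*41 + (-1.16) - 89 + 29 - 18 = 62.84

62.84 dB


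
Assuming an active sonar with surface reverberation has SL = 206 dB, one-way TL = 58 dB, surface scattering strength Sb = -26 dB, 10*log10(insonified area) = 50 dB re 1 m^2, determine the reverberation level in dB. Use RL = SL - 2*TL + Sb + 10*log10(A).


114 dB


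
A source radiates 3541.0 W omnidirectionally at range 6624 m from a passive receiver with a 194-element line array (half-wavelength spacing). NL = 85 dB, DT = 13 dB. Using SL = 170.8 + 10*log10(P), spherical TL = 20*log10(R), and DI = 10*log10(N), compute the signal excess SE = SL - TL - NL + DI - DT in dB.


54.75 dB


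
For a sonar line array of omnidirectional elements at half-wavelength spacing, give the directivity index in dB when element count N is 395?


DI = 10*log10(395) = 25.97

25.97 dB


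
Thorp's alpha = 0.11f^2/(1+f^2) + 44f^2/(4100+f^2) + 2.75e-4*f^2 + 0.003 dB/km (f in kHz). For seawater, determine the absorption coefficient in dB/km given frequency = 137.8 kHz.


41.522 dB/km


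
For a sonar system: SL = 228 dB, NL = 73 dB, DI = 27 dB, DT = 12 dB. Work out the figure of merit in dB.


FOM = SL - NL + DI - DT = 228 - 73 + 27 - 12 = 170

170 dB


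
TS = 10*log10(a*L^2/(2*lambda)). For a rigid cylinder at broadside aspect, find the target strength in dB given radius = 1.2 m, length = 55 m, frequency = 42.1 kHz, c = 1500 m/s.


lambda = 1500/42100 = 0.03563 m
TS = 10*log10(1.2*55^2/(2*0.03563)) = 47.07

47.07 dB


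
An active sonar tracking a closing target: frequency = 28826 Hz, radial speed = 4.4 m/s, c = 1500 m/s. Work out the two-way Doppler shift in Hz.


169.11 Hz


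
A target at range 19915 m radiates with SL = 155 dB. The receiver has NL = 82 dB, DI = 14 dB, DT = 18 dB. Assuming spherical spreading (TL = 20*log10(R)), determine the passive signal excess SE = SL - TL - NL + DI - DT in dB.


Step 1: TL = 20*log10(19915) = 85.98 dB
Step 2: SE = 155 - 85.98 - 82 + 14 - 18 = -16.98

-16.98 dB


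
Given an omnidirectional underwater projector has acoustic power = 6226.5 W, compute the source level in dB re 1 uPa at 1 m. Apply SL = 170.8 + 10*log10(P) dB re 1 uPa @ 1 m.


SL = 170.8 + 10*log10(6226.5) = 170.8 + 37.94 = 208.74

208.74 dB


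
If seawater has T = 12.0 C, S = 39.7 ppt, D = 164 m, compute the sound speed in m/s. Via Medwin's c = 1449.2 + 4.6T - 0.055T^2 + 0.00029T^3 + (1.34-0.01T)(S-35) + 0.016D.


c = 1449.2 + 4.6*12.0 - 0.055*12.0^2 + 0.00029*12.0^3 + (1.34 - 0.01*12.0)*(39.7 - 35) + 0.016*164 = 1505.34

1505.34 m/s


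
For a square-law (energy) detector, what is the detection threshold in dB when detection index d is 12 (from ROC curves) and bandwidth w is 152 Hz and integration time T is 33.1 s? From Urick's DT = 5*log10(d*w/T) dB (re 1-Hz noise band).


DT = 5*log10(d*w/T) = 5*log10(12 * 152 / 33.1) = 5*log10(55.11) = 8.71

8.71 dB


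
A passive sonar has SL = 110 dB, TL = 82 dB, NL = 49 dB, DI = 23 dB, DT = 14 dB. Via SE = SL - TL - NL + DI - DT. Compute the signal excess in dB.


SE = SL - TL - NL + DI - DT = 110 - 82 - 49 + 23 - 14 = -12

-12 dB


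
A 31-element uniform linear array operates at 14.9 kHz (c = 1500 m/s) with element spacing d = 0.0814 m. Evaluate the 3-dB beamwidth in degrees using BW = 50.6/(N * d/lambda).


2.02 deg


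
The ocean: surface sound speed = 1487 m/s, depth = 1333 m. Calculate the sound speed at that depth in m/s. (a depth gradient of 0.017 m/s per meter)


c = 1487 + 0.017 * 1333 = 1509.661

1509.661 m/s


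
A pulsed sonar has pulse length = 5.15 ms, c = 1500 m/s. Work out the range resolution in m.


dR = c*tau/2 = 1500 * 5.15e-3 / 2 = 3.8625

3.8625 m


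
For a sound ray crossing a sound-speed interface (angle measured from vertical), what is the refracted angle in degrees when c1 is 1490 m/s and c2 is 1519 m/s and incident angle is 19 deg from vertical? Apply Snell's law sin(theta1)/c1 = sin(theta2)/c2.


19.38 deg


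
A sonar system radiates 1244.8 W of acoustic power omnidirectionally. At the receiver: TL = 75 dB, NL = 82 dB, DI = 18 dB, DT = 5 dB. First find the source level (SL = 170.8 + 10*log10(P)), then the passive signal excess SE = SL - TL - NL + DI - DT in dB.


Step 1: SL = 170.8 + 10*log10(1244.8) = 201.75 dB
Step 2: SE = SL - TL - NL + DI - DT = 201.75 - 75 - 82 + 18 - 5 = 57.75

57.75 dB


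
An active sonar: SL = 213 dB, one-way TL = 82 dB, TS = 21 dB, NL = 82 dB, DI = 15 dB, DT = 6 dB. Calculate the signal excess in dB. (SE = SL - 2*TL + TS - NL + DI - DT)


SE = SL - 2*TL + TS - NL + DI - DT = 213 - 2*82 + (21) - 82 + 15 - 6 = -3

-3 dB


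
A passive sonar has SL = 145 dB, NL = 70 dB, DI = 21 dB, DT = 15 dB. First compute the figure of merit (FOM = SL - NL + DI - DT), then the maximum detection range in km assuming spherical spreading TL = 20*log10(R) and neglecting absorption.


Step 1: FOM = SL - NL + DI - DT = 145 - 70 + 21 - 15 = 81 dB
Step 2: at max range FOM = TL = 20*log10(R), so R = 10^(81/20) = 11220.18 m = 11.22 km

11.22 km


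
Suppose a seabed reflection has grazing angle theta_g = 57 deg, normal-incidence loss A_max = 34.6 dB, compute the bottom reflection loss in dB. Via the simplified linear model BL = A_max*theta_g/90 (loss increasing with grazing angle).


21.91 dB


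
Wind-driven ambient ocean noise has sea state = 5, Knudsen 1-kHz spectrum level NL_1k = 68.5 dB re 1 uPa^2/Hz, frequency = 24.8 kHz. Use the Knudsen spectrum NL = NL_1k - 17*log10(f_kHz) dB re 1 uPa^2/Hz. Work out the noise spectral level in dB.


44.79 dB


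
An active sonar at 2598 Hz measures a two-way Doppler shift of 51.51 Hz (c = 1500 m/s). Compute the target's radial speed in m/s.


14.87 m/s


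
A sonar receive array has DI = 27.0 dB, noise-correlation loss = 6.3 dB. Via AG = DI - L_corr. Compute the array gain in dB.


AG = DI - L_corr = 27.0 - 6.3 = 20.7

20.7 dB


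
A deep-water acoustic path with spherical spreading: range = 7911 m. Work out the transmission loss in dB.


TL = 20*log10(7911) = 77.96

77.96 dB


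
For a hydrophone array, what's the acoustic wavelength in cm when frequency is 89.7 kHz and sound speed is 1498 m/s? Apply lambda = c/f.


1.67 cm


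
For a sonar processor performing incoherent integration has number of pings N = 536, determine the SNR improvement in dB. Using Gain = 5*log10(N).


Gain = 5*log10(536) = 13.65

13.65 dB


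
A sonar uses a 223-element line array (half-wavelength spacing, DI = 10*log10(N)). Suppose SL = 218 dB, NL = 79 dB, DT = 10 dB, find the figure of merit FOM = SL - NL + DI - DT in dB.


Step 1: DI = 10*log10(223) = 23.48 dB
Step 2: FOM = SL - NL + DI - DT = 218 - 79 + 23.48 - 10 = 152.48

152.48 dB


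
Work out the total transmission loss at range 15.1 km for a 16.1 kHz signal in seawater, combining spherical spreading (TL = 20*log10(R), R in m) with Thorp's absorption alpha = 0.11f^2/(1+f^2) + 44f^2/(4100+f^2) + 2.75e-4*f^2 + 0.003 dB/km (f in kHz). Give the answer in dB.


Step 1 (Thorp): alpha = 0.11*259.21/(1+259.21) + 44*259.21/(4100+259.21) + 2.75e-4*259.21 + 0.003 = 2.8002 dB/km
Step 2: TL_spread = 20*log10(15100) = 83.58 dB
Step 3: TL_abs = alpha*R = 2.8002 * 15.1 = 42.28 dB
Step 4: TL_total = 83.58 + 42.28 = 125.86

125.86 dB


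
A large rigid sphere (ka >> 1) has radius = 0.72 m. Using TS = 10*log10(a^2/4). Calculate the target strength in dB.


TS = 10*log10(0.72^2 / 4) = 10*log10(0.1296) = -8.87

-8.87 dB


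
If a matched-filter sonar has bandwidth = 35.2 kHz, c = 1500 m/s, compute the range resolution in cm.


dR = c/(2*BW) = 1500 / (2 * 35.2e3) = 0.0213 m = 2.13 cm

2.13 cm


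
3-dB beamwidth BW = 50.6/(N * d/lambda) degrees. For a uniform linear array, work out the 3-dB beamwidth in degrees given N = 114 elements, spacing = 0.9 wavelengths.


BW = 50.6 / (114 * 0.9) = 50.6 / 102.6 = 0.49

0.49 deg


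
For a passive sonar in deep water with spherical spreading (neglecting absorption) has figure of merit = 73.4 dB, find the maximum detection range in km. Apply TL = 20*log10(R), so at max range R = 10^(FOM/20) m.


4.68 km


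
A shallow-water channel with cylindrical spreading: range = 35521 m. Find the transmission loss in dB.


TL = 10*log10(35521) = 45.5

45.5 dB


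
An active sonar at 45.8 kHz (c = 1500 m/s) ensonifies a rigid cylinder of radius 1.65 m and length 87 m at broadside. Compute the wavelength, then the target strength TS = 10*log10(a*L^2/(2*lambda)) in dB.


Step 1: lambda = c/f = 1500/45800 = 0.03275 m
Step 2: TS = 10*log10(a*L^2/(2*lambda)) = 10*log10(1.65*87^2/(2*0.03275)) = 52.8

52.8 dB


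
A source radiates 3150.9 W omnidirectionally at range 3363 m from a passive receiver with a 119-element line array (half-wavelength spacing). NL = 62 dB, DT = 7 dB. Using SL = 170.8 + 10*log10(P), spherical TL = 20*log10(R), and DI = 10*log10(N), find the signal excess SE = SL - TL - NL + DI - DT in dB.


Step 1: SL = 170.8 + 10*log10(3150.9) = 205.78 dB
Step 2: TL = 20*log10(3363) = 70.53 dB
Step 3: DI = 10*log10(119) = 20.76 dB
Step 4: SE = SL - TL - NL + DI - DT = 205.78 - 70.53 - 62 + 20.76 - 7 = 87.01

87.01 dB


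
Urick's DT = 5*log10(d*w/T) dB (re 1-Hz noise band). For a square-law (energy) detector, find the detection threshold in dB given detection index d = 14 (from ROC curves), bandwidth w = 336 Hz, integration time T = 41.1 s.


10.29 dB


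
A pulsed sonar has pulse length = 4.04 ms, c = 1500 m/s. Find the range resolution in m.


dR = c*tau/2 = 1500 * 4.04e-3 / 2 = 3.03

3.03 m


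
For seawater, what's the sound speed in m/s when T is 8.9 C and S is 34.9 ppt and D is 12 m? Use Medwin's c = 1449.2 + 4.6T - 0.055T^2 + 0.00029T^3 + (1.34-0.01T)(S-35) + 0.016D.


c = 1449.2 + 4.6*8.9 - 0.055*8.9^2 + 0.00029*8.9^3 + (1.34 - 0.01*8.9)*(34.9 - 35) + 0.016*12 = 1486.05

1486.05 m/s


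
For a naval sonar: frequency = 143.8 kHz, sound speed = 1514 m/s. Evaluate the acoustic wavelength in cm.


lambda = c/f = 1514 / 143800 = 0.0105 m = 1.05 cm

1.05 cm


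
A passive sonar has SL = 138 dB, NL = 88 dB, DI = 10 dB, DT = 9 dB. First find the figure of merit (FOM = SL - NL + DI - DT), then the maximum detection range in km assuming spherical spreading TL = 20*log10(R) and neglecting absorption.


Step 1: FOM = SL - NL + DI - DT = 138 - 88 + 10 - 9 = 51 dB
Step 2: at max range FOM = TL = 20*log10(R), so R = 10^(51/20) = 354.81 m = 0.35 km

0.35 km


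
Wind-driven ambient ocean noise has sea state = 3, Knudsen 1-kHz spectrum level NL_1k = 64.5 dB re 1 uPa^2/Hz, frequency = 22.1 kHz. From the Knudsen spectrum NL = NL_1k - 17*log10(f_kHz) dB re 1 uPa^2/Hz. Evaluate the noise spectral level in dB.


41.65 dB


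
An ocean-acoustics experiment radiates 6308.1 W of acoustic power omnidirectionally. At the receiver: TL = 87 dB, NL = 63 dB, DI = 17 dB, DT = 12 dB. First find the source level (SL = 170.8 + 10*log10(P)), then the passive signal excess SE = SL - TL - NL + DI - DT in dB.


Step 1: SL = 170.8 + 10*log10(6308.1) = 208.8 dB
Step 2: SE = SL - TL - NL + DI - DT = 208.8 - 87 - 63 + 17 - 12 = 63.8

63.8 dB


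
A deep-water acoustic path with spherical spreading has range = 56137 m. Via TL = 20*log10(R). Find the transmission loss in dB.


94.98 dB


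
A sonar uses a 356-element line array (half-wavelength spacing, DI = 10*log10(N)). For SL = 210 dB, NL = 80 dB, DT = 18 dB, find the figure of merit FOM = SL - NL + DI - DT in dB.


Step 1: DI = 10*log10(356) = 25.51 dB
Step 2: FOM = SL - NL + DI - DT = 210 - 80 + 25.51 - 18 = 137.51

137.51 dB


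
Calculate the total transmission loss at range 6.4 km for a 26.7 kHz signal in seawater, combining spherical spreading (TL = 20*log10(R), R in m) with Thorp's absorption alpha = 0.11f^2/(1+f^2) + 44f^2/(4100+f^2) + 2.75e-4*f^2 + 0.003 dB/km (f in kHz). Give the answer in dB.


Step 1 (Thorp): alpha = 0.11*712.89/(1+712.89) + 44*712.89/(4100+712.89) + 2.75e-4*712.89 + 0.003 = 6.8262 dB/km
Step 2: TL_spread = 20*log10(6400) = 76.12 dB
Step 3: TL_abs = alpha*R = 6.8262 * 6.4 = 43.69 dB
Step 4: TL_total = 76.12 + 43.69 = 119.81

119.81 dB


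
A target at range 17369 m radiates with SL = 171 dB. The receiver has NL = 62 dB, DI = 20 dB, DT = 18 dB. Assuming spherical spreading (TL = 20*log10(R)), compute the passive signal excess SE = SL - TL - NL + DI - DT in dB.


26.2 dB


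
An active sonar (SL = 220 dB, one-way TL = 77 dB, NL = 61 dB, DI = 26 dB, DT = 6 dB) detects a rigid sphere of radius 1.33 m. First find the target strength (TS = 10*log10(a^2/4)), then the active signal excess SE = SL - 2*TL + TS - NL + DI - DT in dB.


Step 1: TS = 10*log10(1.33^2/4) = -3.54 dB
Step 2: SE = SL - 2*TL + TS - NL + DI - DT = 220 - 2*77 + (-3.54) - 61 + 26 - 6 = 21.46

21.46 dB


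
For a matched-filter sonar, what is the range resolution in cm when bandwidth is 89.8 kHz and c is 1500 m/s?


dR = c/(2*BW) = 1500 / (2 * 89.8e3) = 0.0084 m = 0.84 cm

0.84 cm


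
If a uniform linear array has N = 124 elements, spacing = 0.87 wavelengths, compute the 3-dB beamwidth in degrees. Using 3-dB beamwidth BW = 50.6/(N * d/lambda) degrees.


BW = 50.6 / (124 * 0.87) = 50.6 / 107.88 = 0.47

0.47 deg


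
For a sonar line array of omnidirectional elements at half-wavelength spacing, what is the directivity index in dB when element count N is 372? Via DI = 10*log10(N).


DI = 10*log10(372) = 25.71

25.71 dB


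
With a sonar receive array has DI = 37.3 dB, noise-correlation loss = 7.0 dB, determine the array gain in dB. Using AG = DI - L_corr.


AG = DI - L_corr = 37.3 - 7.0 = 30.3

30.3 dB


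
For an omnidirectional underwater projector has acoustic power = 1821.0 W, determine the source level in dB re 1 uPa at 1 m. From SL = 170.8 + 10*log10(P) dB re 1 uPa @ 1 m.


SL = 170.8 + 10*log10(1821.0) = 170.8 + 32.6 = 203.4

203.4 dB


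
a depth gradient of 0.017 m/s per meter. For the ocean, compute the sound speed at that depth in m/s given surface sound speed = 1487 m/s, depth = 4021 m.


c = 1487 + 0.017 * 4021 = 1555.357

1555.357 m/s


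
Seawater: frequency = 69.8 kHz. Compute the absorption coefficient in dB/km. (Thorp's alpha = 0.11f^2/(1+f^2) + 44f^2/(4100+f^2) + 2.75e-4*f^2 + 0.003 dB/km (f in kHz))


f^2 = 4872.04
alpha = 0.11*4872.04/(1+4872.04) + 44*4872.04/(4100+4872.04) + 2.75e-4*4872.04 + 0.003 = 25.346

25.346 dB/km


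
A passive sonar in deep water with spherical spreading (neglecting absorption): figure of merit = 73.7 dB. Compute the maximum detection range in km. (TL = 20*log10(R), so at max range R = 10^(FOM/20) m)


At max range FOM = TL, so 20*log10(R) = 73.7
R = 10^(73.7/20) = 4841.72 m = 4.84 km

4.84 km


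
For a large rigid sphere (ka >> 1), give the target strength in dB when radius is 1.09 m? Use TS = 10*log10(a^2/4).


-5.27 dB


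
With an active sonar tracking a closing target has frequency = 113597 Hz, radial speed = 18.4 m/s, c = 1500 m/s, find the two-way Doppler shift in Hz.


2786.91 Hz


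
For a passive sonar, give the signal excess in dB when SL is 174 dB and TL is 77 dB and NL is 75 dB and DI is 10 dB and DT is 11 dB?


21 dB


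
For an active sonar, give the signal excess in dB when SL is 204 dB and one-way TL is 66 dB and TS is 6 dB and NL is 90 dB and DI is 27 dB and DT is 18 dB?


-3 dB


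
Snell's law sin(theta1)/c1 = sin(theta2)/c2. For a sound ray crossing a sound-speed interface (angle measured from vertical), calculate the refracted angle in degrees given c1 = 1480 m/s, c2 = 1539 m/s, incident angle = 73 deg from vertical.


sin(theta2) = (c2/c1)*sin(theta1) = (1539/1480)*sin(73 deg) = 0.99443
theta2 = arcsin(0.99443) = 83.95

83.95 deg


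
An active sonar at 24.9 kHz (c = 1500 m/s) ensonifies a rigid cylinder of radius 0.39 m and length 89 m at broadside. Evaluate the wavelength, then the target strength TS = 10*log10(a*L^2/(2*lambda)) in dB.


Step 1: lambda = c/f = 1500/24900 = 0.06024 m
Step 2: TS = 10*log10(a*L^2/(2*lambda)) = 10*log10(0.39*89^2/(2*0.06024)) = 44.09

44.09 dB


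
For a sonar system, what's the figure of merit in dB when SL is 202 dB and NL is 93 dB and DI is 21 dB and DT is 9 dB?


FOM = SL - NL + DI - DT = 202 - 93 + 21 - 9 = 121

121 dB


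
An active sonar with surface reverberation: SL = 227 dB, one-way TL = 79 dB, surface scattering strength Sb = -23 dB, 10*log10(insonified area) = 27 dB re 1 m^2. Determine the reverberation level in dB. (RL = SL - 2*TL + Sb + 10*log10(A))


73 dB


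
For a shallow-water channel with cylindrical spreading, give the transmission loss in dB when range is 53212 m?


47.26 dB


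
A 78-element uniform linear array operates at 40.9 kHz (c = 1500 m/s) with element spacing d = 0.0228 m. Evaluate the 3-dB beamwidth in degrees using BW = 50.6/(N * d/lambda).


Step 1: lambda = 1500/40900 = 0.03667 m
Step 2: d/lambda = 0.0228/0.03667 = 0.6218
Step 3: BW = 50.6/(N * d/lambda) = 50.6/(78 * 0.6218) = 1.04

1.04 deg


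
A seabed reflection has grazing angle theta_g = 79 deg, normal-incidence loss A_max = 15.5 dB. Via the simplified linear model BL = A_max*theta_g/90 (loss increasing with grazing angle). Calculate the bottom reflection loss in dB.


BL = A_max * theta_g / 90 = 15.5 * 79 / 90 = 13.61

13.61 dB


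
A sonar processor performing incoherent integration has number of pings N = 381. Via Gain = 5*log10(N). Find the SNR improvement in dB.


Gain = 5*log10(381) = 12.9

12.9 dB


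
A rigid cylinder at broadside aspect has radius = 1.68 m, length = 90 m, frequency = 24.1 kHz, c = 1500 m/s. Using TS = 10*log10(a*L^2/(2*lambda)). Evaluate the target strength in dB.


lambda = 1500/24100 = 0.06224 m
TS = 10*log10(1.68*90^2/(2*0.06224)) = 50.39

50.39 dB


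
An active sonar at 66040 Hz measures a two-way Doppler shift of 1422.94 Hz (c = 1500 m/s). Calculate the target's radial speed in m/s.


From fd = 2*f*v/c, v = c*fd/(2*f) = 1500 * 1422.94 / (2*66040) = 16.16

16.16 m/s


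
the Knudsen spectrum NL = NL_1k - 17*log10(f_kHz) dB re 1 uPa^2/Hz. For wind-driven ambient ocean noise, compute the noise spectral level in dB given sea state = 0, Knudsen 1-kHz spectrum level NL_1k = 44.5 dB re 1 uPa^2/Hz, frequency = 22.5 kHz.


NL = NL_1k - 17*log10(f_kHz) = 44.5 - 17*log10(22.5) = 44.5 - (22.99) = 21.51

21.51 dB


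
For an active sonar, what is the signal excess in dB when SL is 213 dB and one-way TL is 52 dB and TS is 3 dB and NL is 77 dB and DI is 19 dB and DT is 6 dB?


SE = SL - 2*TL + TS - NL + DI - DT = 213 - 2*52 + (3) - 77 + 19 - 6 = 48

48 dB


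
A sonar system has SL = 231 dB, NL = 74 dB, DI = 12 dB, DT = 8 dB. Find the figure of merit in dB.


161 dB


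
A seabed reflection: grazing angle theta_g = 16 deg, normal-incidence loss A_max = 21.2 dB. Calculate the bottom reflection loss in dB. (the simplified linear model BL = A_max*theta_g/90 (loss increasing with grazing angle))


3.77 dB


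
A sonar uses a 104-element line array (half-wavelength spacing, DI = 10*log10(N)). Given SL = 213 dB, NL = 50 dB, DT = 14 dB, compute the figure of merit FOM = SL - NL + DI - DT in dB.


Step 1: DI = 10*log10(104) = 20.17 dB
Step 2: FOM = SL - NL + DI - DT = 213 - 50 + 20.17 - 14 = 169.17

169.17 dB


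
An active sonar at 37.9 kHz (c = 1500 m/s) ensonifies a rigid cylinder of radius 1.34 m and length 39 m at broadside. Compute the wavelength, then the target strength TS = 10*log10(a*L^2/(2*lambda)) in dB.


Step 1: lambda = c/f = 1500/37900 = 0.03958 m
Step 2: TS = 10*log10(a*L^2/(2*lambda)) = 10*log10(1.34*39^2/(2*0.03958)) = 44.11

44.11 dB


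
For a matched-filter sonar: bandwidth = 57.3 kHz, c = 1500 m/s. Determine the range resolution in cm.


dR = c/(2*BW) = 1500 / (2 * 57.3e3) = 0.0131 m = 1.31 cm

1.31 cm


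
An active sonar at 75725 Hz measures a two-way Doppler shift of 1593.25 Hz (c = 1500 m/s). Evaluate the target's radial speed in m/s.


From fd = 2*f*v/c, v = c*fd/(2*f) = 1500 * 1593.25 / (2*75725) = 15.78

15.78 m/s


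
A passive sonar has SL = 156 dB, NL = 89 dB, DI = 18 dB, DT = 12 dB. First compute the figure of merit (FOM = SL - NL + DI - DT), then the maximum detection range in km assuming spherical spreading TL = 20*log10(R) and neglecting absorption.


Step 1: FOM = SL - NL + DI - DT = 156 - 89 + 18 - 12 = 73 dB
Step 2: at max range FOM = TL = 20*log10(R), so R = 10^(73/20) = 4466.84 m = 4.47 km

4.47 km


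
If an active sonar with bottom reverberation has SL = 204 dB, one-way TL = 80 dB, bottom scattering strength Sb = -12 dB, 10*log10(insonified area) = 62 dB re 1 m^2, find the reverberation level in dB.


RL = SL - 2*TL + Sb + 10*log10(A) = 204 - 2*80 + (-12) + 62 = 94

94 dB
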